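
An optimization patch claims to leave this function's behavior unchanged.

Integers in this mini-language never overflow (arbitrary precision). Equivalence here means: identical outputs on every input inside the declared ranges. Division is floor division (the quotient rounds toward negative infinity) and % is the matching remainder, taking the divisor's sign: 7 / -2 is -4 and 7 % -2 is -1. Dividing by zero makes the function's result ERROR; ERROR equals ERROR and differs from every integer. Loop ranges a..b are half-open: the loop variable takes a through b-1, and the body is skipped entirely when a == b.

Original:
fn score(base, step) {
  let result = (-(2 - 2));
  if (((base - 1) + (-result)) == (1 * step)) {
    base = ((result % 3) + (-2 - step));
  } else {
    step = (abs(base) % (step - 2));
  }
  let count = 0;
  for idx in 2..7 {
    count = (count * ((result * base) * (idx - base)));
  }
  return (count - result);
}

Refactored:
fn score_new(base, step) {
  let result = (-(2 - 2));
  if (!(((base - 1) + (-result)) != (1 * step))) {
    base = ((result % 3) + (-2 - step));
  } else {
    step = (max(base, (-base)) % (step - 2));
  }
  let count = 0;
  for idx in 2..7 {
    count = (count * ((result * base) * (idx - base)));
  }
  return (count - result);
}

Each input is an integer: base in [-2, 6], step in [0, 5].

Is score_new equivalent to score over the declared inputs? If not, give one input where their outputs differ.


The two versions differ — the changes include comparison usage differs; min/max/abs usage differs; boolean connective usage differs.
Spot check at base=4, step=0 — score: result := 0 | (((base - 1) + (-result)) == (1 * step)): false | step := 0 | count := 0 | iter idx=2: | count := 0 | iter idx=3: | count := 0 | iter idx=4: | count := 0 | iter idx=5: | count := 0 | iter idx=6: | count := 0 | result 0. score_new: result := 0 | (!(((base - 1) + (-result)) != (1 * step))): false | step := 0 | count := 0 | iter idx=2: | count := 0 | iter idx=3: | count := 0 | iter idx=4: | count := 0 | iter idx=5: | count := 0 | iter idx=6: | count := 0 | result 0. Both give 0.
Checked all 54 inputs in the declared domain: the outputs agree on every one.
verdict: equivalent


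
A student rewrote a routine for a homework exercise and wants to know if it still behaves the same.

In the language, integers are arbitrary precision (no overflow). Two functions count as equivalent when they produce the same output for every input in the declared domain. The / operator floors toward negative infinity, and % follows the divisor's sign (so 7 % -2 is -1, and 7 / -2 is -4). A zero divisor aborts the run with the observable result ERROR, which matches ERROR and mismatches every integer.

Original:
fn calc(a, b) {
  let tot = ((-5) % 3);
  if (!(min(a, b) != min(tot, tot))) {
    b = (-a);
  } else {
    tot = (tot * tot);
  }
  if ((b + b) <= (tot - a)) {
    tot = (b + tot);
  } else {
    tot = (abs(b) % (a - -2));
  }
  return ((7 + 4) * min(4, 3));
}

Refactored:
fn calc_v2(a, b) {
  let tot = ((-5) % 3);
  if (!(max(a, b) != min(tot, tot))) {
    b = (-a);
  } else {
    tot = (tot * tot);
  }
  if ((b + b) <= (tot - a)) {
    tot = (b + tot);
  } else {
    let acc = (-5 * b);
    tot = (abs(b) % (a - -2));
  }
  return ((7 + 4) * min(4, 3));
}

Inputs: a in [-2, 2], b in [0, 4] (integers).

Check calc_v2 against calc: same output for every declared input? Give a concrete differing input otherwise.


Input a=-2, b=1: 33 from calc versus ERROR from calc_v2.
verdict: not equivalent; witness: a=-2, b=1


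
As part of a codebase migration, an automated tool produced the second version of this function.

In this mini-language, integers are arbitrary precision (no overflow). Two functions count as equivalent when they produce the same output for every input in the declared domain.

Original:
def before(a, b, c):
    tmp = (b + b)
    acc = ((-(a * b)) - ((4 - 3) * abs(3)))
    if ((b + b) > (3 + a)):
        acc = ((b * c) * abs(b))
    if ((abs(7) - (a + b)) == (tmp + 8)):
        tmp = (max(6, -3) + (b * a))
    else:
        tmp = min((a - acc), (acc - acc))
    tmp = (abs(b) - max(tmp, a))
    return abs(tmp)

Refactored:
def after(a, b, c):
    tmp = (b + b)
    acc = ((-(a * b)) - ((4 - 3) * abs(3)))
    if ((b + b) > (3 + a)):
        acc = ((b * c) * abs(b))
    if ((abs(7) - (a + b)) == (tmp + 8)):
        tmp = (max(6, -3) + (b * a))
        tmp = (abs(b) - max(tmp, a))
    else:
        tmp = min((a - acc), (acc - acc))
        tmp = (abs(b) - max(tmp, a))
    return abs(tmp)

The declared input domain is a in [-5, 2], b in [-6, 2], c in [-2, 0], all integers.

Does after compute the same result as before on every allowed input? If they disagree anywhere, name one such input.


The two versions differ — the changes include statement counts differ; and min/max/abs usage differs; and arithmetic usage differs.
Tracing a=-2, b=-6, c=0: before: tmp = -12; acc = -15; ((b + b) > (3 + a)) -> false; ((abs(7) - (a + b)) == (tmp + 8)) -> false; tmp = 0; tmp = 6; return 6 | after: tmp = -12; acc = -15; ((b + b) > (3 + a)) -> false; ((abs(7) - (a + b)) == (tmp + 8)) -> false; tmp = 0; tmp = 6; return 6 — matching result 6.
Checked all 216 inputs in the declared domain: the outputs agree on every one.
verdict: equivalent


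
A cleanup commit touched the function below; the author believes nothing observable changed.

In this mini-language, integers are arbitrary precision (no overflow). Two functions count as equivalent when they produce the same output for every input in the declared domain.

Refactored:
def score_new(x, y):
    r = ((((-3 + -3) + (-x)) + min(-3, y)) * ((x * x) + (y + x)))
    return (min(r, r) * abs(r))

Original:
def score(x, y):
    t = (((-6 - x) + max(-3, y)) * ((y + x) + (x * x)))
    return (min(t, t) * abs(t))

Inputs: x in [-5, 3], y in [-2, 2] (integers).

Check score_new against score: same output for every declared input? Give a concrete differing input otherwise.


Consider the input x=-5, y=-2.
score: t becomes -54; next final value -2916
score_new: r becomes -72; next final value -5184
-2916 != -5184, so the rewrite changes behavior.
verdict: not equivalent; witness: x=-5, y=-2


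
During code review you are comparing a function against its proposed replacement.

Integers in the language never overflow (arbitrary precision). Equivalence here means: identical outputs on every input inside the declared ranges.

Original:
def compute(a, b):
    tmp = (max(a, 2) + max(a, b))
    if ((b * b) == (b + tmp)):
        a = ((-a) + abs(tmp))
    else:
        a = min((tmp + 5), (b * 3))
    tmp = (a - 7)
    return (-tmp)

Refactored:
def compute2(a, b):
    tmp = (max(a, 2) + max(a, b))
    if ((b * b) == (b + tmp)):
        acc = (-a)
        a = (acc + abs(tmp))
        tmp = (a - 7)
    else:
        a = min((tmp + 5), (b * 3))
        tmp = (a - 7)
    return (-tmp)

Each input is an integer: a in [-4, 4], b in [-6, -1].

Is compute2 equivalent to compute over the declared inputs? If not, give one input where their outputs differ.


Differences: constant usage differs, arithmetic usage differs, statement counts differ, local variable names differ — yet all 54 inputs agree.
verdict: equivalent


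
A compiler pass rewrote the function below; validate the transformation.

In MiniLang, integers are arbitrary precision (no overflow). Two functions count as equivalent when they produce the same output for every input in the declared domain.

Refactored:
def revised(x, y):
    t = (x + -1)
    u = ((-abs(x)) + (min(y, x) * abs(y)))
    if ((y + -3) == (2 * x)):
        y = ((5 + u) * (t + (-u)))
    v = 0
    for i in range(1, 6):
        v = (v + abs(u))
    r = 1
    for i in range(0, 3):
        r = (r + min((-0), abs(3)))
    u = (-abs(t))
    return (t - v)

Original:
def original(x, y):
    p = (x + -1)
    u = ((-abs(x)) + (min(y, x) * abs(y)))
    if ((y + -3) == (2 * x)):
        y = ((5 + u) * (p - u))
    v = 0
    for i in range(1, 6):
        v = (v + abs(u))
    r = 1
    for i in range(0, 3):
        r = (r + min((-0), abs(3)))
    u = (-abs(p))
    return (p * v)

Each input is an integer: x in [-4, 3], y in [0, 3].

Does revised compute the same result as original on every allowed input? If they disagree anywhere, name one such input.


Not equivalent: x=-4, y=0 separates them (-100 vs -25).
original: p=-5, then u=-4, then ((y + -3) == (2 * x)) is false, then v=0, then (i=1), then v=4, then (i=2), then v=8, then (i=3), then v=12, then (i=4), then v=16, then (i=5), then v=20, then r=1, then (i=0), then r=1, then (i=1), then r=1, then (i=2), then r=1, then u=-5, then returns -100
revised: t=-5, then u=-4, then ((y + -3) == (2 * x)) is false, then v=0, then (i=1), then v=4, then (i=2), then v=8, then (i=3), then v=12, then (i=4), then v=16, then (i=5), then v=20, then r=1, then (i=0), then r=1, then (i=1), then r=1, then (i=2), then r=1, then u=-5, then returns -25
verdict: not equivalent; witness: x=-4, y=0


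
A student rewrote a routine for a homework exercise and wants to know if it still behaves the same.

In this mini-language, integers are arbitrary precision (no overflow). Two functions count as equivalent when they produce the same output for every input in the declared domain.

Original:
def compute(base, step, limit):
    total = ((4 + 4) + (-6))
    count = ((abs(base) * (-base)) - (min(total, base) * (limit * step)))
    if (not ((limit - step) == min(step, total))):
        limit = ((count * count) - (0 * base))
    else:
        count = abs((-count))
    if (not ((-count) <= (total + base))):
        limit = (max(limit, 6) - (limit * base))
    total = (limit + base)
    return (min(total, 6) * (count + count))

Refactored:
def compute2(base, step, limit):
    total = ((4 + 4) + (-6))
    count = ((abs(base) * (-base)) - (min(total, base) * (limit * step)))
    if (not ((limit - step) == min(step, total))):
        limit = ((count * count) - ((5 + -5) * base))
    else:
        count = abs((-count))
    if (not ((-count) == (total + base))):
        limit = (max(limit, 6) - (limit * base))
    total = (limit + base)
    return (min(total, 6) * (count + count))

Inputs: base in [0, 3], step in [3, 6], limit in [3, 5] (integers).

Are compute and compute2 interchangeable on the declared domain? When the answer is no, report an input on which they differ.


Run the pair on base=1, step=3, limit=5.
compute: total becomes 2; next count becomes -16; next (not ((limit - step) == min(step, total))) evaluates to false; next count becomes 16; next (not ((-count) <= (total + base))) evaluates to false; next total becomes 6; next final value 192
compute2: total becomes 2; next count becomes -16; next (not ((limit - step) == min(step, total))) evaluates to false; next count becomes 16; next (not ((-count) == (total + base))) evaluates to true; next limit becomes 1; next total becomes 2; next final value 64
192 against 64: the behavior changed.
verdict: not equivalent; witness: base=1, step=3, limit=5


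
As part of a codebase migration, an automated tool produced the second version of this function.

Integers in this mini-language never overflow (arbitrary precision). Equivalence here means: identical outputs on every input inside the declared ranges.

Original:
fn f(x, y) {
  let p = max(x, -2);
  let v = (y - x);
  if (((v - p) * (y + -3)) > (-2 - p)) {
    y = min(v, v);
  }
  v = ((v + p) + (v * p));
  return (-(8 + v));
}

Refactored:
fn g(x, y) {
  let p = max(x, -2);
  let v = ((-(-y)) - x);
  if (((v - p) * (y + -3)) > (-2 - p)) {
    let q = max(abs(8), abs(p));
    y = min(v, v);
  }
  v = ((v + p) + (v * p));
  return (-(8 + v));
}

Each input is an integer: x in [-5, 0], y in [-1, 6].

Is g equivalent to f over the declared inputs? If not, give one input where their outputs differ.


This is a faithful refactor — constant usage differs, local variable names differ, min/max/abs usage differs, statement counts differ, but the computed results match everywhere.
Tracing x=-4, y=-1: f: p=-2, then v=3, then (((v - p) * (y + -3)) > (-2 - p)) is false, then v=-5, then returns -3 | g: p=-2, then v=3, then (((v - p) * (y + -3)) > (-2 - p)) is false, then v=-5, then returns -3 — matching result -3.
Across all 48 domain points the two functions coincide.
verdict: equivalent


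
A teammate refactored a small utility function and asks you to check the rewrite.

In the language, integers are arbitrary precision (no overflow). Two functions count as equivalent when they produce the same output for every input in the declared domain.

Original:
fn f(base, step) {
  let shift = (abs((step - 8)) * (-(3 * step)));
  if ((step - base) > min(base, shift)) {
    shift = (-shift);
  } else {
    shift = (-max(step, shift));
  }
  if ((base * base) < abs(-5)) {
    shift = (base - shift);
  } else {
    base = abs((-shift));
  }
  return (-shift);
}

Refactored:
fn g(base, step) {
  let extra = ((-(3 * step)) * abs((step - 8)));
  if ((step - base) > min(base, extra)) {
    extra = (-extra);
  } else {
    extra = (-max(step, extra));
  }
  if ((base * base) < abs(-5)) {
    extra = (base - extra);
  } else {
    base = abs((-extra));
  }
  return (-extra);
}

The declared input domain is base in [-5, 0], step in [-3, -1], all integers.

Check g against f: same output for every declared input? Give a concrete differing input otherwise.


The two are interchangeable: local variable names differ, and every declared input agrees.
Tracing base=-4, step=-3: f: shift = 99; ((step - base) > min(base, shift)) -> true; shift = -99; ((base * base) < abs(-5)) -> false; base = 99; return 99 | g: extra = 99; ((step - base) > min(base, extra)) -> true; extra = -99; ((base * base) < abs(-5)) -> false; base = 99; return 99 — matching result 99.
Checked all 18 inputs in the declared domain: the outputs agree on every one.
verdict: equivalent


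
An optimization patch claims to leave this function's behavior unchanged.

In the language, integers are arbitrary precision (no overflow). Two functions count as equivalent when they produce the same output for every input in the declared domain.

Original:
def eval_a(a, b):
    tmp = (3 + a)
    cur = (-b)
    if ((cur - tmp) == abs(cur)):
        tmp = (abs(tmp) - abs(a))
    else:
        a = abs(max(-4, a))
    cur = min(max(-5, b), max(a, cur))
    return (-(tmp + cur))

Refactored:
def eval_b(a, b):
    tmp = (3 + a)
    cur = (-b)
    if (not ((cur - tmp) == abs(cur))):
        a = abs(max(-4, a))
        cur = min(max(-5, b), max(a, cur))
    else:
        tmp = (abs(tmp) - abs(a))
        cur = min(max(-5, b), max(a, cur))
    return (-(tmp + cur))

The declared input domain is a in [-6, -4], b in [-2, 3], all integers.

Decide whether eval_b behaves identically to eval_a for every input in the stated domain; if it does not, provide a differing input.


Although constant usage differs, boolean connective usage differs, min/max/abs usage differs, statement counts differ, 18/18 inputs agree.
verdict: equivalent


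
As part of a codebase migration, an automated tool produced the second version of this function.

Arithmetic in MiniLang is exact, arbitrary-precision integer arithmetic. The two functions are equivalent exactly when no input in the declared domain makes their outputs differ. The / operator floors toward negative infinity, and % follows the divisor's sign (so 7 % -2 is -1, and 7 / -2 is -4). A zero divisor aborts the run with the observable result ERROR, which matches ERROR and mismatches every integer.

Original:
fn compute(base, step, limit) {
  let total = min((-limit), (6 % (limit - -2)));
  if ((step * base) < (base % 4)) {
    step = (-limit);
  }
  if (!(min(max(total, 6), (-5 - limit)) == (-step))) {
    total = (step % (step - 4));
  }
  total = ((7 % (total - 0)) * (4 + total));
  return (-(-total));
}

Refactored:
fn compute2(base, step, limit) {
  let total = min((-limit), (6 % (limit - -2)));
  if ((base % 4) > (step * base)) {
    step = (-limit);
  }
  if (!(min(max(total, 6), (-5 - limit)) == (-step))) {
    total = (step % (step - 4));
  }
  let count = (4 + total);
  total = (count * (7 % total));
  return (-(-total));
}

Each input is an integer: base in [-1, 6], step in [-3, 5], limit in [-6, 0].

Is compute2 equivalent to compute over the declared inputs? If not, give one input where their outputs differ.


The two versions differ — the changes include constant usage differs; local variable names differ; comparison usage differs; arithmetic usage differs; statement counts differ.
Spot check at base=6, step=4, limit=-3 — compute: total = 0; ((step * base) < (base % 4)) -> false; (!(min(max(total, 6), (-5 - limit)) == (-step))) -> true; division by zero -> ERROR. compute2: total = 0; ((base % 4) > (step * base)) -> false; (!(min(max(total, 6), (-5 - limit)) == (-step))) -> true; division by zero -> ERROR. Both give ERROR.
Checked all 504 inputs in the declared domain: the outputs agree on every one.
verdict: equivalent


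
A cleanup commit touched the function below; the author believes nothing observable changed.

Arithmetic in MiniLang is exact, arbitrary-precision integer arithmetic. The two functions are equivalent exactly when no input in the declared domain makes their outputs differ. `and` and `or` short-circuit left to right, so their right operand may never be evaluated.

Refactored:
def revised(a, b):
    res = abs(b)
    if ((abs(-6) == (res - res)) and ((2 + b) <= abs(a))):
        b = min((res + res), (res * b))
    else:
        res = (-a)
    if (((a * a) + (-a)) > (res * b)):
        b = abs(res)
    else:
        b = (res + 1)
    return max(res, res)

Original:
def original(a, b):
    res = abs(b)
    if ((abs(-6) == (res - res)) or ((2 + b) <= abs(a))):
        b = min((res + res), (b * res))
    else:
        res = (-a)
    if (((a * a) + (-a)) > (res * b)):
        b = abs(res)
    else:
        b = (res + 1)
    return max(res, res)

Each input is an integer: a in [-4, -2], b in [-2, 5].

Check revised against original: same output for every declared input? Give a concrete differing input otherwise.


These are not equivalent — on a=-4, b=-2 the outputs split (2 vs 4).
original: res becomes 2; next ((abs(-6) == (res - res)) or ((2 + b) <= abs(a))) evaluates to true; next b becomes -4; next (((a * a) + (-a)) > (res * b)) evaluates to true; next b becomes 2; next final value 2
revised: res becomes 2; next ((abs(-6) == (res - res)) and ((2 + b) <= abs(a))) evaluates to false; next res becomes 4; next (((a * a) + (-a)) > (res * b)) evaluates to true; next b becomes 4; next final value 4
verdict: not equivalent; witness: a=-4, b=-2


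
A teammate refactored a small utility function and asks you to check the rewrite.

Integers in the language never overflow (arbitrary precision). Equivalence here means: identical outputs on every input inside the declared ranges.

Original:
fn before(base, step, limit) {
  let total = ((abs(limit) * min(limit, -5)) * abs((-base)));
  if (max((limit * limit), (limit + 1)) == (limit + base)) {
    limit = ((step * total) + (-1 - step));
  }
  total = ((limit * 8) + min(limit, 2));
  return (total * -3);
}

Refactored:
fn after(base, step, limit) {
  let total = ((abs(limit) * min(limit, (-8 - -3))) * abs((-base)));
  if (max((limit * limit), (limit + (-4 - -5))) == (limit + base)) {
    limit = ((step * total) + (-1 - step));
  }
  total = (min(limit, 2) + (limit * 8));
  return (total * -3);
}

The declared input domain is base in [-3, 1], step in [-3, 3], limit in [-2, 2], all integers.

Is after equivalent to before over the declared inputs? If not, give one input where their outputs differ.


Behavior is preserved: although constant usage differs; arithmetic usage differs, the outputs never diverge.
Spot check at base=-2, step=-2, limit=-2 — before: total := -20 | (max((limit * limit), (limit + 1)) == (limit + base)): false | total := -18 | result 54. after: total := -20 | (max((limit * limit), (limit + (-4 - -5))) == (limit + base)): false | total := -18 | result 54. Both give 54.
Every one of the 175 inputs gives matching results.
verdict: equivalent


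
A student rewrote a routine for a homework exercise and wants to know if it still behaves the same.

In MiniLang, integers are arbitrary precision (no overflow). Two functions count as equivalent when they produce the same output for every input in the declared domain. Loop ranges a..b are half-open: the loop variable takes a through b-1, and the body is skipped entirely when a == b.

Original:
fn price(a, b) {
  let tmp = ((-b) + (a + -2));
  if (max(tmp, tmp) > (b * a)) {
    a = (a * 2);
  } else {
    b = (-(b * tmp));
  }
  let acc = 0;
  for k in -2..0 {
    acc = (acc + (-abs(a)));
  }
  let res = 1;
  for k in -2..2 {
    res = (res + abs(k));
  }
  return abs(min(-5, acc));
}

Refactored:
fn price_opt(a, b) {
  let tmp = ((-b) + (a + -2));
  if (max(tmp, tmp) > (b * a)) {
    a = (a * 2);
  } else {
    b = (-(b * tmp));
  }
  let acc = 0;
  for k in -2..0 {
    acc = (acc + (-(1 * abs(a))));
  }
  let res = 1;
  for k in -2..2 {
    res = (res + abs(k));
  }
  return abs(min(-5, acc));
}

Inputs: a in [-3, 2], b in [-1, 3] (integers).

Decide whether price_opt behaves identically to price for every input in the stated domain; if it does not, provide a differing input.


The two are interchangeable: arithmetic usage differs; and constant usage differs, and every declared input agrees.
Tracing a=1, b=2: price: tmp := -3 | (max(tmp, tmp) > (b * a)): false | b := 6 | acc := 0 | iter k=-2: | acc := -1 | iter k=-1: | acc := -2 | res := 1 | iter k=-2: | res := 3 | iter k=-1: | res := 4 | iter k=0: | res := 4 | iter k=1: | res := 5 | result 5 | price_opt: tmp := -3 | (max(tmp, tmp) > (b * a)): false | b := 6 | acc := 0 | iter k=-2: | acc := -1 | iter k=-1: | acc := -2 | res := 1 | iter k=-2: | res := 3 | iter k=-1: | res := 4 | iter k=0: | res := 4 | iter k=1: | res := 5 | result 5 — matching result 5.
Every one of the 30 inputs gives matching results.
verdict: equivalent


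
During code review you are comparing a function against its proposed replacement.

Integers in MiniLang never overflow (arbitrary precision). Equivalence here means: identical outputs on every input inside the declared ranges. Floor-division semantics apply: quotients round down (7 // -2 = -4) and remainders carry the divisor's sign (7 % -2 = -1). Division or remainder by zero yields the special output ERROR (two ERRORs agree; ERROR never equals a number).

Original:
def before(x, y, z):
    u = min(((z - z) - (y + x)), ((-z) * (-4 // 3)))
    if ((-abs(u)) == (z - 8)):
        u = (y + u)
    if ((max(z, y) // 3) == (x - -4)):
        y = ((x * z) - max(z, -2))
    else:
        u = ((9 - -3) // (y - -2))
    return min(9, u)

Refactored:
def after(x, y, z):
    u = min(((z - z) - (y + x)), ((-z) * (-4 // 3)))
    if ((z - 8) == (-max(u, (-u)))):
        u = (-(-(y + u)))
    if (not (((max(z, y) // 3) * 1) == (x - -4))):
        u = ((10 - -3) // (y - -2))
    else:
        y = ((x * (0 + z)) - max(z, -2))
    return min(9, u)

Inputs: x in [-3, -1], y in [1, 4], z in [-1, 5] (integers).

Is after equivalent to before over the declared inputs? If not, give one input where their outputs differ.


Equivalent. The one real change (`9` became `10`) has no effect anywhere in the declared ranges.
Every one of the 84 inputs gives matching results.
As a probe, take x=-1, y=2, z=2: before runs u = -1; ((-abs(u)) == (z - 8)) -> false; ((max(z, y) // 3) == (x - -4)) -> false; u = 3; return 3; after runs u = -1; ((z - 8) == (-max(u, (-u)))) -> false; (not (((max(z, y) // 3) * 1) == (x - -4))) -> true; u = 3; return 3; both end at 3.
verdict: equivalent


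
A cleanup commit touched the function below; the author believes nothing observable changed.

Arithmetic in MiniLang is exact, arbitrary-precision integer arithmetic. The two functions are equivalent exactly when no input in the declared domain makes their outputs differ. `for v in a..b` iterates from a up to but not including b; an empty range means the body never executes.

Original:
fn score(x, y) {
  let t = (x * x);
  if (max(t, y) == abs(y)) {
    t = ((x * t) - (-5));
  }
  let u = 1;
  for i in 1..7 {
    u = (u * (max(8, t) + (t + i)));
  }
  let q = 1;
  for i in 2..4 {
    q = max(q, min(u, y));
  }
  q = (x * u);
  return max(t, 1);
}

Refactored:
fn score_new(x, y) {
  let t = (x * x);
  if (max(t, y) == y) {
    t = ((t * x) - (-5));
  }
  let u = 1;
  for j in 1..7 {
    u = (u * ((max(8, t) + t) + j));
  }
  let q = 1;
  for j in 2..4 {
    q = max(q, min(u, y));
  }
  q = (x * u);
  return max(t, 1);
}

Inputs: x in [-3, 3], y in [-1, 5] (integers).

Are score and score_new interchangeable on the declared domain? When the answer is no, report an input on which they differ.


The rewrite breaks on x=-1, y=-1, where the results are 4 and 1.
score: t = 1; (max(t, y) == abs(y)) -> true; t = 4; u = 1; [i=1]; u = 13; [i=2]; u = 182; [i=3]; u = 2730; [i=4]; u = 43680; [i=5]; u = 742560; [i=6]; u = 13366080; q = 1; [i=2]; q = 1; [i=3]; q = 1; q = -13366080; return 4
score_new: t = 1; (max(t, y) == y) -> false; u = 1; [j=1]; u = 10; [j=2]; u = 110; [j=3]; u = 1320; [j=4]; u = 17160; [j=5]; u = 240240; [j=6]; u = 3603600; q = 1; [j=2]; q = 1; [j=3]; q = 1; q = -3603600; return 1
verdict: not equivalent; witness: x=-1, y=-1


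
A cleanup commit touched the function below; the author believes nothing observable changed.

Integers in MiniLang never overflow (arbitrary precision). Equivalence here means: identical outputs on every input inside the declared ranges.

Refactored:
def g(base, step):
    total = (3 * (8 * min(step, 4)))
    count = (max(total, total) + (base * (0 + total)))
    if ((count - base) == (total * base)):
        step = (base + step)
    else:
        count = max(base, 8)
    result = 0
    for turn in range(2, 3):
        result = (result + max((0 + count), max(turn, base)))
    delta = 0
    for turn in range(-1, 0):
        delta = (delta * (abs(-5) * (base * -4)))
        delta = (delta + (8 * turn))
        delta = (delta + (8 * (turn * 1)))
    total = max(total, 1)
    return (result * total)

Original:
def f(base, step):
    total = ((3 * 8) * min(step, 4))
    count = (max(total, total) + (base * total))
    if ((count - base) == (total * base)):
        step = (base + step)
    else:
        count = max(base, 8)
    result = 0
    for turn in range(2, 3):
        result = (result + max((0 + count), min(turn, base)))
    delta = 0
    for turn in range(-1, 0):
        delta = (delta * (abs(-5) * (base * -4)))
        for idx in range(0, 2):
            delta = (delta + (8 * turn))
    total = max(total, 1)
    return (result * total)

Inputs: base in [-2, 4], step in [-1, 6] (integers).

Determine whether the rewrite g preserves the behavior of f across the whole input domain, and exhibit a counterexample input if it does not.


There is a counterexample at base=0, step=0: 0 on one side, 2 on the other.
f: total := 0 | count := 0 | ((count - base) == (total * base)): true | step := 0 | result := 0 | iter turn=2: | result := 0 | delta := 0 | iter turn=-1: | delta := 0 | iter idx=0: | delta := -8 | iter idx=1: | delta := -16 | total := 1 | result 0
g: total := 0 | count := 0 | ((count - base) == (total * base)): true | step := 0 | result := 0 | iter turn=2: | result := 2 | delta := 0 | iter turn=-1: | delta := 0 | delta := -8 | delta := -16 | total := 1 | result 2
verdict: not equivalent; witness: base=0, step=0


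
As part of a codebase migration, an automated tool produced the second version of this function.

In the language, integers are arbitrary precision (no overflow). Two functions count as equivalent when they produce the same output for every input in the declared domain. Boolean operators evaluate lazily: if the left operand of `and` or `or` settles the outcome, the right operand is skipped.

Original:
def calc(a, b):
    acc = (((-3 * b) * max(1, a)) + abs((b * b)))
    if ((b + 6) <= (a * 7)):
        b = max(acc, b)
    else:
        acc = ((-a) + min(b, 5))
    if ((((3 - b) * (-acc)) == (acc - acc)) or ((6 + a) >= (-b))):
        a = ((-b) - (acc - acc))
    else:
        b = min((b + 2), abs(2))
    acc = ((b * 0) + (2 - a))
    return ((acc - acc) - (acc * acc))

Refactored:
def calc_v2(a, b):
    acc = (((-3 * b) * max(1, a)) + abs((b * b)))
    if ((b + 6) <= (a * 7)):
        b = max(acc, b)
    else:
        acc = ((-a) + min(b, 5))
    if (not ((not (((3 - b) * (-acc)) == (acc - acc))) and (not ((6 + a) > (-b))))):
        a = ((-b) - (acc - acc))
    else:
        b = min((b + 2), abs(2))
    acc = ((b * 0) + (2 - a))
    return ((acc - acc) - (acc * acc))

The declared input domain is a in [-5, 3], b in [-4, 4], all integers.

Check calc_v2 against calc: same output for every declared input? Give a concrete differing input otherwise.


Evaluate both at a=-5, b=-1.
calc: acc = 4; ((b + 6) <= (a * 7)) -> false; acc = 4; ((((3 - b) * (-acc)) == (acc - acc)) or ((6 + a) >= (-b))) -> true; a = 1; acc = 1; return -1
calc_v2: acc = 4; ((b + 6) <= (a * 7)) -> false; acc = 4; (not ((not (((3 - b) * (-acc)) == (acc - acc))) and (not ((6 + a) > (-b))))) -> false; b = 1; acc = 7; return -49
-1 against -49: the behavior changed.
verdict: not equivalent; witness: a=-5, b=-1


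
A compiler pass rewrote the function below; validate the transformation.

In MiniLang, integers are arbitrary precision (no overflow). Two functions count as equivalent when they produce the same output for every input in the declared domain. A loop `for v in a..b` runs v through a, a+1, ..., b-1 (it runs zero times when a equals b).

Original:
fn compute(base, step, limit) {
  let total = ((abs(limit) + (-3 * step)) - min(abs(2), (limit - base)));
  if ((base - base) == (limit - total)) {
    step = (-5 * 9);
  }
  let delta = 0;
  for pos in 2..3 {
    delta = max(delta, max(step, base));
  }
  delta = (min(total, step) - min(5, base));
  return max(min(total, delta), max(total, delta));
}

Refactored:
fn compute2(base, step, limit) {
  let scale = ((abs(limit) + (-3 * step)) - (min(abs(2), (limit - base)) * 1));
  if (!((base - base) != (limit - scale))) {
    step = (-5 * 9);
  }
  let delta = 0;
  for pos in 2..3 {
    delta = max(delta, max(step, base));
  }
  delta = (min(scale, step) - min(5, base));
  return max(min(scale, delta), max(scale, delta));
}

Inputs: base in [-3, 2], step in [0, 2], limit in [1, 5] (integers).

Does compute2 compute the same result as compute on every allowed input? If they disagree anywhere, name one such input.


Side by side, the visible changes include: arithmetic usage differs, local variable names differ, constant usage differs, comparison usage differs, boolean connective usage differs.
One worked example (base=-1, step=1, limit=3) — compute: total = -2; ((base - base) == (limit - total)) -> false; delta = 0; [pos=2]; delta = 1; delta = -1; return -1; compute2: scale = -2; (!((base - base) != (limit - scale))) -> false; delta = 0; [pos=2]; delta = 1; delta = -1; return -1; agreement on -1.
Checked all 90 inputs in the declared domain: the outputs agree on every one.
verdict: equivalent


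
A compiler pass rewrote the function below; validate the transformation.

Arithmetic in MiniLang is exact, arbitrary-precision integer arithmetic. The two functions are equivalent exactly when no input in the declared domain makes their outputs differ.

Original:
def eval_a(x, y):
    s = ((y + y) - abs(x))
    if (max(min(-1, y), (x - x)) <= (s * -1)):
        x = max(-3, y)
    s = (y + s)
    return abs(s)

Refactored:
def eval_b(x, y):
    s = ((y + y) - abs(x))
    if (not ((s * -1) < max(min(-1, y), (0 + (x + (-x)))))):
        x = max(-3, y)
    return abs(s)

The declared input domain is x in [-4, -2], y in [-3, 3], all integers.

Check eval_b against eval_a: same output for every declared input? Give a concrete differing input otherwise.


Not equivalent: x=-4, y=-3 separates them (13 vs 10).
eval_a: s=-10, then (max(min(-1, y), (x - x)) <= (s * -1)) is true, then x=-3, then s=-13, then returns 13
eval_b: s=-10, then (not ((s * -1) < max(min(-1, y), (0 + (x + (-x)))))) is true, then x=-3, then returns 10
verdict: not equivalent; witness: x=-4, y=-3


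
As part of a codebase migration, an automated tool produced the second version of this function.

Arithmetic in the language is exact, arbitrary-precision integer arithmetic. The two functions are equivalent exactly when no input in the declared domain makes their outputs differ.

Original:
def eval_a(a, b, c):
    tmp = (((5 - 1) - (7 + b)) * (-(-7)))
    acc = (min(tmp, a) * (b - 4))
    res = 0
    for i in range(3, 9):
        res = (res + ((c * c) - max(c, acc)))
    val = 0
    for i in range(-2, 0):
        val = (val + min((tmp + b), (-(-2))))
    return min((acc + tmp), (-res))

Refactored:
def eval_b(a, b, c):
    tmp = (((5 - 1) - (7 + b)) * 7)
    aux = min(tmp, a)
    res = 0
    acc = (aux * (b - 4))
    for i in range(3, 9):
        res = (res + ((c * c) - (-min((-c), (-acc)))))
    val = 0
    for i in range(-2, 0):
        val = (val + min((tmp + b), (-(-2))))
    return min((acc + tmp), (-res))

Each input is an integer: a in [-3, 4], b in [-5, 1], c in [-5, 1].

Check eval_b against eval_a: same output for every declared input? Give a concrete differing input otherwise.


Side by side, the visible changes include: statement counts differ; and local variable names differ; and min/max/abs usage differs.
Spot check at a=4, b=-2, c=-2 — eval_a: tmp becomes -7; next acc becomes 42; next res becomes 0; next at i=3:; next res becomes -38; next at i=4:; next res becomes -76; next at i=5:; next res becomes -114; next at i=6:; next res becomes -152; next at i=7:; next res becomes -190; next at i=8:; next res becomes -228; next val becomes 0; next at i=-2:; next val becomes -9; next at i=-1:; next val becomes -18; next final value 35. eval_b: tmp becomes -7; next aux becomes -7; next res becomes 0; next acc becomes 42; next at i=3:; next res becomes -38; next at i=4:; next res becomes -76; next at i=5:; next res becomes -114; next at i=6:; next res becomes -152; next at i=7:; next res becomes -190; next at i=8:; next res becomes -228; next val becomes 0; next at i=-2:; next val becomes -9; next at i=-1:; next val becomes -18; next final value 35. Both give 35.
Across all 392 domain points the two functions coincide.
verdict: equivalent


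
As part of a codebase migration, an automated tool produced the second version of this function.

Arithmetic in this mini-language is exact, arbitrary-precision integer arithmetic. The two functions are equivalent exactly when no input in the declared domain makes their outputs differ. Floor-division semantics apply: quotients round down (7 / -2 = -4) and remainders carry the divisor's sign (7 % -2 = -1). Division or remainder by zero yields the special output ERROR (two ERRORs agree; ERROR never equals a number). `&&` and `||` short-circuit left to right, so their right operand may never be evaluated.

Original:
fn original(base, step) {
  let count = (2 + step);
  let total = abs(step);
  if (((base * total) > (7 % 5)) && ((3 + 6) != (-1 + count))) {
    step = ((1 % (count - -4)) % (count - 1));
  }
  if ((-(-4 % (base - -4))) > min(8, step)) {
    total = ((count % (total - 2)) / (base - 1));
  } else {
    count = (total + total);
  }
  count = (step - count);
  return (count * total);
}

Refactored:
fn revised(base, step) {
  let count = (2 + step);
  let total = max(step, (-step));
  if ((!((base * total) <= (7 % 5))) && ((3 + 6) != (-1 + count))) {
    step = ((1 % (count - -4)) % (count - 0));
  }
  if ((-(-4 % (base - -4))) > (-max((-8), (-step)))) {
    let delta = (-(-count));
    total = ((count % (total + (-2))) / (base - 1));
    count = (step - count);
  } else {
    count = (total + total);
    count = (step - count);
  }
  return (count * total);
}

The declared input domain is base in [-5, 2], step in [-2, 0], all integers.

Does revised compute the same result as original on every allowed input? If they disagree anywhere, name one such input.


At base=2, step=-2: original gives -8, revised gives ERROR.
verdict: not equivalent; witness: base=2, step=-2


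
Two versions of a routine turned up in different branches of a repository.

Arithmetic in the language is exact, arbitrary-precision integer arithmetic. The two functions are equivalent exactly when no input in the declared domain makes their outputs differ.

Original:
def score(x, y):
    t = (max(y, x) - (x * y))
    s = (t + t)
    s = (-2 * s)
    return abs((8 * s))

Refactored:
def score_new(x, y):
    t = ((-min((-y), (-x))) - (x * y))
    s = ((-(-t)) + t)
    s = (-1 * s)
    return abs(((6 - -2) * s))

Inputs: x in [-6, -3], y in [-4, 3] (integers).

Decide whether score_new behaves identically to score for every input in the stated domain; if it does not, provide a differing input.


Run the pair on x=-6, y=-4.
score: t := -28 | s := -56 | s := 112 | result 896
score_new: t := -28 | s := -56 | s := 56 | result 448
896 != 448, so the rewrite changes behavior.
verdict: not equivalent; witness: x=-6, y=-4


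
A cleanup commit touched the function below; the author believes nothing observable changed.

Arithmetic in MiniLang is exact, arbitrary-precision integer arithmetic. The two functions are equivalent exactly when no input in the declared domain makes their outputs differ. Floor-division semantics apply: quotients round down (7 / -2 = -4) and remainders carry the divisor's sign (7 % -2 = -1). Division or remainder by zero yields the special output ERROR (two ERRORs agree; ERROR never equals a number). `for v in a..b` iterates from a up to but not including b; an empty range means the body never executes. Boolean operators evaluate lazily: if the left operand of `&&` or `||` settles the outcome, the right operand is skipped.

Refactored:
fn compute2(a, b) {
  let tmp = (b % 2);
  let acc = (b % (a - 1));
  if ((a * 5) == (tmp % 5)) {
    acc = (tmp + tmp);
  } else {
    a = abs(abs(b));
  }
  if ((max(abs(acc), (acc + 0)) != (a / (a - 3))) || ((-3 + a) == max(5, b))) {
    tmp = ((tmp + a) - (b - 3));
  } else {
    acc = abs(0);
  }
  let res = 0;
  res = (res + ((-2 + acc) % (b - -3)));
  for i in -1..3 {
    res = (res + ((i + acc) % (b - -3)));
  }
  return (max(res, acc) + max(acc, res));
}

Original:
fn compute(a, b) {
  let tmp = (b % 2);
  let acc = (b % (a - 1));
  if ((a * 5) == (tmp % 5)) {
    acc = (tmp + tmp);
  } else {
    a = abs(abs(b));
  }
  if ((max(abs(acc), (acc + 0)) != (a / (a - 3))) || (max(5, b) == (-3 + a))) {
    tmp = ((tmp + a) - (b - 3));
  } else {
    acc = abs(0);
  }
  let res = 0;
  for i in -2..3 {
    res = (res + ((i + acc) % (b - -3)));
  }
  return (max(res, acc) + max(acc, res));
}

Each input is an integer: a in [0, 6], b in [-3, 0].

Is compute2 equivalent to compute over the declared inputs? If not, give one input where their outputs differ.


Side by side, the visible changes include: constant usage differs, arithmetic usage differs, statement counts differ, loop structure differs.
One worked example (a=4, b=0) — compute: tmp=0, then acc=0, then ((a * 5) == (tmp % 5)) is false, then a=0, then ((max(abs(acc), (acc + 0)) != (a / (a - 3))) || (max(5, b) == (-3 + a))) is false, then acc=0, then res=0, then (i=-2), then res=1, then (i=-1), then res=3, then (i=0), then res=3, then (i=1), then res=4, then (i=2), then res=6, then returns 12; compute2: tmp=0, then acc=0, then ((a * 5) == (tmp % 5)) is false, then a=0, then ((max(abs(acc), (acc + 0)) != (a / (a - 3))) || ((-3 + a) == max(5, b))) is false, then acc=0, then res=0, then res=1, then (i=-1), then res=3, then (i=0), then res=3, then (i=1), then res=4, then (i=2), then res=6, then returns 12; agreement on 12.
Checked all 28 inputs in the declared domain: the outputs agree on every one.
verdict: equivalent


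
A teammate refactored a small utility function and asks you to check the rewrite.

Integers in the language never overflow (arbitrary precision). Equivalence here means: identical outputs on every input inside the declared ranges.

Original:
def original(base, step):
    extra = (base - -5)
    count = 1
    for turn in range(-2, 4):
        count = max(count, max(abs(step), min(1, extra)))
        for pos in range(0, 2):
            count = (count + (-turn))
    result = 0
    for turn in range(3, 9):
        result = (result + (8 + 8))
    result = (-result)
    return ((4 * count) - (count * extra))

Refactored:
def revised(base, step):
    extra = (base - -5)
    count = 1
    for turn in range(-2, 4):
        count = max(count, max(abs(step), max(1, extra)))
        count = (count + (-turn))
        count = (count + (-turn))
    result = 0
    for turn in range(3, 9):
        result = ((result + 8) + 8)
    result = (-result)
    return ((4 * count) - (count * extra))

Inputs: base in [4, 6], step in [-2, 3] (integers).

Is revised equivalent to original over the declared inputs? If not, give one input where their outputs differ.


The rewrite breaks on base=4, step=-2, where the results are 20 and -15.
original: extra = 9; count = 1; [turn=-2]; count = 2; [pos=0]; count = 4; [pos=1]; count = 6; [turn=-1]; count = 6; [pos=0]; count = 7; [pos=1]; count = 8; [turn=0]; count = 8; [pos=0]; count = 8; [pos=1]; count = 8; [turn=1]; count = 8; [pos=0]; count = 7; [pos=1]; count = 6; [turn=2]; count = 6; [pos=0]; count = 4; [pos=1]; count = 2; [turn=3]; count = 2; [pos=0]; count = -1; [pos=1]; count = -4; result = 0; [turn=3]; result = 16; [turn=4]; result = 32; [turn=5]; result = 48; [turn=6]; result = 64; [turn=7]; result = 80; [turn=8]; result = 96; result = -96; return 20
revised: extra = 9; count = 1; [turn=-2]; count = 9; count = 11; count = 13; [turn=-1]; count = 13; count = 14; count = 15; [turn=0]; count = 15; count = 15; count = 15; [turn=1]; count = 15; count = 14; count = 13; [turn=2]; count = 13; count = 11; count = 9; [turn=3]; count = 9; count = 6; count = 3; result = 0; [turn=3]; result = 16; [turn=4]; result = 32; [turn=5]; result = 48; [turn=6]; result = 64; [turn=7]; result = 80; [turn=8]; result = 96; result = -96; return -15
verdict: not equivalent; witness: base=4, step=-2
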